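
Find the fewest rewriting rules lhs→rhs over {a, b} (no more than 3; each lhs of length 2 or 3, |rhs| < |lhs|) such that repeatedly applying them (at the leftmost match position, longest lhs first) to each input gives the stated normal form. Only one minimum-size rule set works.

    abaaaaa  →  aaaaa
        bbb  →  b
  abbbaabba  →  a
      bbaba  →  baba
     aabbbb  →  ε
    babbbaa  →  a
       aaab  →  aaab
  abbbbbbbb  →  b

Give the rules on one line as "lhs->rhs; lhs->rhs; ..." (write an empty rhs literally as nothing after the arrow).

abb->; baa->a; bb->b

  | abaaaaa => aaaaa
  | bbb => bb => b
  | abbbaabba => baabba => abba => a
  | bbaba => baba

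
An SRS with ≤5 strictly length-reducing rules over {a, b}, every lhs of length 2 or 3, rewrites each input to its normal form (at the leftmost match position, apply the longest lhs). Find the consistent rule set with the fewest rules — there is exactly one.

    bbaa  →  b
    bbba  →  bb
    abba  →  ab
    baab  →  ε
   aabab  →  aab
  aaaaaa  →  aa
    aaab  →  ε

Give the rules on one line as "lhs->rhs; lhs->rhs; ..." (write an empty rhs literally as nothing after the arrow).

aaa->ab; abb->ba; ba->; baa->ab

  | bbaa => bab => b
  | bbba => bb
  | abba => baa => ab
  | baab => abb => ba => ε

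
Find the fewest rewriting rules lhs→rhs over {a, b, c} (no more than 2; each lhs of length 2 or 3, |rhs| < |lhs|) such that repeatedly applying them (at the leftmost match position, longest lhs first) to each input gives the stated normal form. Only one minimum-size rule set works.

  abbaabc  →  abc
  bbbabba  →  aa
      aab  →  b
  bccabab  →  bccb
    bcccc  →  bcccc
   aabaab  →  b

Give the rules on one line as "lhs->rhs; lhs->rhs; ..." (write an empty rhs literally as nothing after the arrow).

  | abbaabc => abaabc => aaabc => abc
  | bbbabba => bbabba => babba => abba => aba => aa
  | aab => b
  | bccabab => bccaab => bccb

aab->b; ba->a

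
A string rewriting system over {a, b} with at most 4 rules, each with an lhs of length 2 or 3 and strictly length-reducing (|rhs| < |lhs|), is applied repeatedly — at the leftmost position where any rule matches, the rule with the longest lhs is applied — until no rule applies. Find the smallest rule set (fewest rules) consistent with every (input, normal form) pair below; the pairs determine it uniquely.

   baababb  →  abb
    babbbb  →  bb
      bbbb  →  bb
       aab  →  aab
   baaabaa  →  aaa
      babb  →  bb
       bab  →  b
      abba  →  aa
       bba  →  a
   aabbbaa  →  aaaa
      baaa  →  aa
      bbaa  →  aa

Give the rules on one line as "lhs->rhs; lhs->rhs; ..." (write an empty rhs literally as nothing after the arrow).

  | baababb => ababb => abb
  | babbbb => bbbb => bbb => bb
  | bbbb => bbb => bb
  | aab

ba->; bba->a; bbb->bb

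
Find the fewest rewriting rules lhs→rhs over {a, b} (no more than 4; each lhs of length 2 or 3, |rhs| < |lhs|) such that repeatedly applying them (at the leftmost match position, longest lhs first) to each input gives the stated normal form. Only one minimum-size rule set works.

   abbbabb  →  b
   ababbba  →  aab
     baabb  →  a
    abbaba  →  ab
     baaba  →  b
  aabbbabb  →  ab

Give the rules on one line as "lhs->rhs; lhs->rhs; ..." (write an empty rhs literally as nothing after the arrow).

aaa->; ba->b; bb->b; bbb->a

  | abbbabb => aaabb => bb => b
  | ababbba => abbbba => aaba => aab
  | baabb => babb => bbb => a
  | abbaba => ababa => abba => aba => ab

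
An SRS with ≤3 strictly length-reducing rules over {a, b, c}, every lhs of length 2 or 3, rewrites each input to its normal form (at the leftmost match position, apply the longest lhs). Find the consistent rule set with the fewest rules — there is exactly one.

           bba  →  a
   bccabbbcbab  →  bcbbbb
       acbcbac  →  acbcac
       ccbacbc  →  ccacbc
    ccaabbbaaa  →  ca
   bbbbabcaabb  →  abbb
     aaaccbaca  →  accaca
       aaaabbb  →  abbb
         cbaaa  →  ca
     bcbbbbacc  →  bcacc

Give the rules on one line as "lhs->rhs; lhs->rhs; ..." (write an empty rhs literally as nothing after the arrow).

  | bba => ba => a
  | bccabbbcbab => bcbbbcbab => bcbbbcab => bcbbbb
  | acbcbac => acbcac
  | ccbacbc => ccacbc

aa->a; ba->a; cab->b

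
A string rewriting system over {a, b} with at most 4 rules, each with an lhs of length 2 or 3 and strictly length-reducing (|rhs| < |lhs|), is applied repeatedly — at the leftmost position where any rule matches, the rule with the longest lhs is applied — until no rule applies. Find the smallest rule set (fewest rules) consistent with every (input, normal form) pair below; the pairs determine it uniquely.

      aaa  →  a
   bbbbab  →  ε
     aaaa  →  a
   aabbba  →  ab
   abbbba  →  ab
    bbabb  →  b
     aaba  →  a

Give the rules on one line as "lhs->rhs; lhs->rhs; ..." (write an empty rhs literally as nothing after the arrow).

  | aaa => aa => a
  | bbbbab => bbab => bb => ε
  | aaaa => aaa => aa => a
  | aabbba => abba => ab

aa->a; aab->a; bb->; bba->b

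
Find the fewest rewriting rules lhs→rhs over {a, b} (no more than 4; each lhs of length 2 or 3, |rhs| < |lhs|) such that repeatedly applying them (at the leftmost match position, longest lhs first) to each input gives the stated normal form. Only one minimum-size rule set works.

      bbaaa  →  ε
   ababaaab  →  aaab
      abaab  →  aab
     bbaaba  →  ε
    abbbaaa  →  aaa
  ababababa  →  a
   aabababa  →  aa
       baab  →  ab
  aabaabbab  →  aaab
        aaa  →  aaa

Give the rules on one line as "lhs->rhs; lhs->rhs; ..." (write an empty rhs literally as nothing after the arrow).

  | bbaaa => bbaa => bba => bb => ε
  | ababaaab => abaaab => aaab
  | abaab => aab
  | bbaaba => bbaba => bbba => ba => ε

ba->; bb->; bba->bb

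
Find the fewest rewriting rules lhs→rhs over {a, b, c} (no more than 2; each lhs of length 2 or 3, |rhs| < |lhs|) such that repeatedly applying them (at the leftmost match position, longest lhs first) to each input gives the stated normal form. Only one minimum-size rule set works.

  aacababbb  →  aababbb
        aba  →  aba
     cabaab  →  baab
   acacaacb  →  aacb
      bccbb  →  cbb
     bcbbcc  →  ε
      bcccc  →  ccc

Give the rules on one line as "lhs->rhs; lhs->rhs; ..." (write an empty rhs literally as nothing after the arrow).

  | aacababbb => aababbb
  | aba
  | cabaab => baab
  | acacaacb => acaacb => aacb

bc->; ca->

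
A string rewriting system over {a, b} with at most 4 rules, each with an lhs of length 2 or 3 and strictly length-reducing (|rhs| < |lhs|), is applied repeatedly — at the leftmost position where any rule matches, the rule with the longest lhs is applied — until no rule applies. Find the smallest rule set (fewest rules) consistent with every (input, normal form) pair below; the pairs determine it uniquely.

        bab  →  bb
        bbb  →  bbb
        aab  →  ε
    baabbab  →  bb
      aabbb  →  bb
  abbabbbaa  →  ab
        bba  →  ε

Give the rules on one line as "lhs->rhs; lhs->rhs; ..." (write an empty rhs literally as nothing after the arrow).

aab->; ba->b; bba->

  | bab => bb
  | bbb
  | aab => ε
  | baabbab => babbab => bbbab => bb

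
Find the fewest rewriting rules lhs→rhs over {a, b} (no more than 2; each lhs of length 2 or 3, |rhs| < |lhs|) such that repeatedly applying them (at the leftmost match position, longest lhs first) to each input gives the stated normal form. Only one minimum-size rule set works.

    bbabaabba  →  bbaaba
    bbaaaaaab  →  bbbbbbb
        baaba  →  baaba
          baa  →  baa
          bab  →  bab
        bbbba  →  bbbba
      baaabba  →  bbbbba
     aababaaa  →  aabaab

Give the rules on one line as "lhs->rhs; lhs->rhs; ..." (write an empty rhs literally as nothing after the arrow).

  | bbabaabba => bbabaaaa => bbabbba => bbaaba
  | bbaaaaaab => bbbbaaab => bbbbbbb
  | baaba
  | baa

aaa->bb; abb->aa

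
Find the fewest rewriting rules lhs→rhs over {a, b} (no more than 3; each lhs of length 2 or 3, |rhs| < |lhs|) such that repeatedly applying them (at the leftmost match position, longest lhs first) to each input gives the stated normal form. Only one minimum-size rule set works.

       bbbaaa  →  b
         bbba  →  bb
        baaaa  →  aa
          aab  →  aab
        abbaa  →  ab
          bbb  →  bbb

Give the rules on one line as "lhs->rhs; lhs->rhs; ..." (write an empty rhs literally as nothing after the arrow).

  | bbbaaa => bba => b
  | bbba => bb
  | baaaa => aa
  | aab

ba->; baa->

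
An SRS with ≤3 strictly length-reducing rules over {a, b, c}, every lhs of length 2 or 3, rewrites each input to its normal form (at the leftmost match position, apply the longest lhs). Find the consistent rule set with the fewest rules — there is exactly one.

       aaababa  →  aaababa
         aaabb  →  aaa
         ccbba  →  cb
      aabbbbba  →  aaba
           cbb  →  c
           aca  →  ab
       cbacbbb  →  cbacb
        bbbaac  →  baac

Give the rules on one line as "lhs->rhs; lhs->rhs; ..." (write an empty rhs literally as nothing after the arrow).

  | aaababa
  | aaabb => aaa
  | ccbba => cca => cb
  | aabbbbba => aabbba => aaba

bb->; ca->b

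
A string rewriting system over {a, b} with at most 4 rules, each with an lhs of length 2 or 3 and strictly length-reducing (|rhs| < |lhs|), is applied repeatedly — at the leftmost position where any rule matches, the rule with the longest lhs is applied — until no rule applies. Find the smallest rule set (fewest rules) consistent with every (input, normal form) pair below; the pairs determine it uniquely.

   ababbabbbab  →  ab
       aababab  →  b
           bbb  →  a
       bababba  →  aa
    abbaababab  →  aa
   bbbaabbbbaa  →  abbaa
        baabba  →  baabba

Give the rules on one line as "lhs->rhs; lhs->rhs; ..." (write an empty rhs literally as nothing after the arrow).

aaa->b; aba->; bbb->a

  | ababbabbbab => bbabbbab => bbaaab => bbbb => ab
  | aababab => abab => b
  | bbb => a
  | bababba => bbba => aa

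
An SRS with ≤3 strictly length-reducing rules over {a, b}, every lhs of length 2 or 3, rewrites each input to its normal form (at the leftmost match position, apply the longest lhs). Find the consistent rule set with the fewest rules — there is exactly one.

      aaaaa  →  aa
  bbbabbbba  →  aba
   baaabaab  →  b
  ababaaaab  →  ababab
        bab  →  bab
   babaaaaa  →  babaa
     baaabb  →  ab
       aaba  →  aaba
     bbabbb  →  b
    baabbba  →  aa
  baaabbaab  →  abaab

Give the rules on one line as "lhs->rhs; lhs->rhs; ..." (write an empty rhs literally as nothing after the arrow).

  | aaaaa => aa
  | bbbabbbba => ababbbba => abaabba => abaaaa => aba
  | baaabaab => bbaab => aaab => b
  | ababaaaab => ababab

aaa->; bb->a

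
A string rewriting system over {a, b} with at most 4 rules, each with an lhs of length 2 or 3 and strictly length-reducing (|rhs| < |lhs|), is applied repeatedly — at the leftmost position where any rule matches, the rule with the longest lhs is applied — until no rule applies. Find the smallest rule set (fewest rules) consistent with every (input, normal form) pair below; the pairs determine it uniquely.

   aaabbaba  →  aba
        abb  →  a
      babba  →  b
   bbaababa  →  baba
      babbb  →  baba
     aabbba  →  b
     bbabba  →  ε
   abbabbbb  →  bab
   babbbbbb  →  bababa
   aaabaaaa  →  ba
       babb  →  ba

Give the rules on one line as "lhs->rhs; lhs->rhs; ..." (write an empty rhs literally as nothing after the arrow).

aa->; aaa->; bb->; bbb->ba

  | aaabbaba => bbaba => aba
  | abb => a
  | babba => baa => b
  | bbaababa => aababa => baba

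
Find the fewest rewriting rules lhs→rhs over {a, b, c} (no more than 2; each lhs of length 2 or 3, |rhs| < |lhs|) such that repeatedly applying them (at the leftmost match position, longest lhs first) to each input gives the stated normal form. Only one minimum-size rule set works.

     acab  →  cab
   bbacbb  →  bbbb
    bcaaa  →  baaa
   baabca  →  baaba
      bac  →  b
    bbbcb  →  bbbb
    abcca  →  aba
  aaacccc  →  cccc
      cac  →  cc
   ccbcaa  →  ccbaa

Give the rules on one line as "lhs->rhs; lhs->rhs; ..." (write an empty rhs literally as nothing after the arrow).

  | acab => cab
  | bbacbb => bbcbb => bbbb
  | bcaaa => baaa
  | baabca => baaba

ac->c; bc->b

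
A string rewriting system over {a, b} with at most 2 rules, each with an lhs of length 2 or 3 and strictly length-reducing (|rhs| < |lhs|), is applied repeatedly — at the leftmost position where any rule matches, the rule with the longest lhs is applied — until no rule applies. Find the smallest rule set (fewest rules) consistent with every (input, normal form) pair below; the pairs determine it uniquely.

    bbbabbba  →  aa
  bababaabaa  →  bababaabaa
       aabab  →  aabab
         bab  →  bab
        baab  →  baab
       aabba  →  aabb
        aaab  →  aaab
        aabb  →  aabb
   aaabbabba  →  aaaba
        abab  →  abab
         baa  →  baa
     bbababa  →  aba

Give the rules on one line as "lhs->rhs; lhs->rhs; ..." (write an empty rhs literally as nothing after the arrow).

bba->bb; bbb->

  | bbbabbba => abbba => aa
  | bababaabaa
  | aabab
  | bab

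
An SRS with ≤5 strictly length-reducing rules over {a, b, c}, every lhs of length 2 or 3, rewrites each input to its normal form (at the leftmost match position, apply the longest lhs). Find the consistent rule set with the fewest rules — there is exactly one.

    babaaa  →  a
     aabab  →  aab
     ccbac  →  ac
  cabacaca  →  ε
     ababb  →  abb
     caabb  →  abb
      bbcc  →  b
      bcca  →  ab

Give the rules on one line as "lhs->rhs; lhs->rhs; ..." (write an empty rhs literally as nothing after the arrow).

ba->; baa->ab; ca->; cc->a

  | babaaa => baaa => aba => a
  | aabab => aab
  | ccbac => abac => ac
  | cabacaca => bacaca => caca => ca => ε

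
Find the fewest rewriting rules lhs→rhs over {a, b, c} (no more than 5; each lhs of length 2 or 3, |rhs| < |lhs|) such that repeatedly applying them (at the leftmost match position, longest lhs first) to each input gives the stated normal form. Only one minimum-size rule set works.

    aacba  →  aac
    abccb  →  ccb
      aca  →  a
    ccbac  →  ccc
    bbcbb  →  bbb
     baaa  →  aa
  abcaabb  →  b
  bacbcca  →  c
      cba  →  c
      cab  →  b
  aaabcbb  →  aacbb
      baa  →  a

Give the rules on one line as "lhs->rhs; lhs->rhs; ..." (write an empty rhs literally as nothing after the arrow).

ab->; ba->; bc->; ca->

  | aacba => aac
  | abccb => ccb
  | aca => a
  | ccbac => ccc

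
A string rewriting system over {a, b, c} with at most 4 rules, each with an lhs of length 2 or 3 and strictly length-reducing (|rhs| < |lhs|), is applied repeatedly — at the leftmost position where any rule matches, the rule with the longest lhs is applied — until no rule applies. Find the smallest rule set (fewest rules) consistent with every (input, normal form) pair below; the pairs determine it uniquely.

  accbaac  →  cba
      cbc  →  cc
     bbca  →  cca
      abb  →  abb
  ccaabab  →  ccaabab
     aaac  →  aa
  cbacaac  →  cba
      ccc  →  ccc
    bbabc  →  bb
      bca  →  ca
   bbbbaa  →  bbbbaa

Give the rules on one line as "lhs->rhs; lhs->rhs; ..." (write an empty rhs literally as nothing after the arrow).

ac->; bbc->cc; bc->c

  | accbaac => cbaac => cba
  | cbc => cc
  | bbca => cca
  | abb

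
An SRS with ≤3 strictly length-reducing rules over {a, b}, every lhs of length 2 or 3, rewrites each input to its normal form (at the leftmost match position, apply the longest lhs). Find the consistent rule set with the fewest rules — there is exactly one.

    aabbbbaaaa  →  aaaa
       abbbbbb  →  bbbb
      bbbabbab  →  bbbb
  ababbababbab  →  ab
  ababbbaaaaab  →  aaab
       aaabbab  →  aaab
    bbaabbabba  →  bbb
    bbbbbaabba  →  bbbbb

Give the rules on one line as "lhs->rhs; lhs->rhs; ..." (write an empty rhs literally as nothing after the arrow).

  | aabbbbaaaa => abbaaaa => aaaa
  | abbbbbb => bbbb
  | bbbabbab => bbbbab => bbbb
  | ababbababbab => abbababbab => ababbab => abbab => ab

abb->; ba->; baa->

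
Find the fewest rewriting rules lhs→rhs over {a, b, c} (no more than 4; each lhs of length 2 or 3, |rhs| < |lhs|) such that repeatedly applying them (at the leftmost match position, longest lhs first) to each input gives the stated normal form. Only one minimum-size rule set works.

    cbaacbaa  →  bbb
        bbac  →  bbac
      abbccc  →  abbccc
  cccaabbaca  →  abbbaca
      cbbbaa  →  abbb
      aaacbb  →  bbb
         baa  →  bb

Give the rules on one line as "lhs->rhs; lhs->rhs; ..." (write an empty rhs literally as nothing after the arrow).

aa->b; cb->a; ccb->bb

  | cbaacbaa => aaacbaa => bacbaa => baaaa => bbaa => bbb
  | bbac
  | abbccc
  | cccaabbaca => cccbbbaca => cbbbbaca => abbbaca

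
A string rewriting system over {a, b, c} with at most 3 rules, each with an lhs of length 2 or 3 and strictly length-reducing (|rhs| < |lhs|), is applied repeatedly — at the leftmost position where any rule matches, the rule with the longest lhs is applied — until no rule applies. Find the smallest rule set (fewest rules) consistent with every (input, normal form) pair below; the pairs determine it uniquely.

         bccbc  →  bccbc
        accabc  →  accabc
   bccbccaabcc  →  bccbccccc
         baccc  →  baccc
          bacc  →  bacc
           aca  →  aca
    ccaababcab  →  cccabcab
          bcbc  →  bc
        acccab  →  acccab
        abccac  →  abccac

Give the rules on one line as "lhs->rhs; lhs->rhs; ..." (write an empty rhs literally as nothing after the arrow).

  | bccbc
  | accabc
  | bccbccaabcc => bccbccccc
  | baccc

aab->c; bcb->b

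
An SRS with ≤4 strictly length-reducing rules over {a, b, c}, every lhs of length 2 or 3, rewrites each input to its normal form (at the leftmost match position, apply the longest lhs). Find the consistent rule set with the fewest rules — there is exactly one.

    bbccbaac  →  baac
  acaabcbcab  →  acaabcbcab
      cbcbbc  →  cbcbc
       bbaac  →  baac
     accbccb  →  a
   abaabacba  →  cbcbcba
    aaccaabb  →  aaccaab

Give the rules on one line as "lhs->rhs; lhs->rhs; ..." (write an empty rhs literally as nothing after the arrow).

aba->cb; bb->b; ccb->

  | bbccbaac => bccbaac => baac
  | acaabcbcab
  | cbcbbc => cbcbc
  | bbaac => baac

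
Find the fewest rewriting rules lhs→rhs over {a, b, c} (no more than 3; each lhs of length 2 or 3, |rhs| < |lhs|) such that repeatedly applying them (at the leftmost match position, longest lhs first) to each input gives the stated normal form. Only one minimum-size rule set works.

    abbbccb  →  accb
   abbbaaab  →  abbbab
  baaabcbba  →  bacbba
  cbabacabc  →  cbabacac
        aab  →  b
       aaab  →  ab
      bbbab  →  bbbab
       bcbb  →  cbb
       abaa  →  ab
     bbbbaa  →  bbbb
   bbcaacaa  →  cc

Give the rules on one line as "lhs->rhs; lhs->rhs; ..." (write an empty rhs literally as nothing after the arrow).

aa->; bc->c

  | abbbccb => abbccb => abccb => accb
  | abbbaaab => abbbab
  | baaabcbba => babcbba => bacbba
  | cbabacabc => cbabacac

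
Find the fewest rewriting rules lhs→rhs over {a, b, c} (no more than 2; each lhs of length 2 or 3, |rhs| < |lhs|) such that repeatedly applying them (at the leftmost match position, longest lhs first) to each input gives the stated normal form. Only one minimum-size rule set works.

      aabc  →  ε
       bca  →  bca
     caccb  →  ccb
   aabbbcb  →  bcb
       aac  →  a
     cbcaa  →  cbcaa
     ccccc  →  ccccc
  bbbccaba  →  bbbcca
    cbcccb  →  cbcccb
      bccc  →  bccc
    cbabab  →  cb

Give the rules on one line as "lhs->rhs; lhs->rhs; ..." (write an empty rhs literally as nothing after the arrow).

ab->; ac->

  | aabc => ac => ε
  | bca
  | caccb => ccb
  | aabbbcb => abbcb => bcb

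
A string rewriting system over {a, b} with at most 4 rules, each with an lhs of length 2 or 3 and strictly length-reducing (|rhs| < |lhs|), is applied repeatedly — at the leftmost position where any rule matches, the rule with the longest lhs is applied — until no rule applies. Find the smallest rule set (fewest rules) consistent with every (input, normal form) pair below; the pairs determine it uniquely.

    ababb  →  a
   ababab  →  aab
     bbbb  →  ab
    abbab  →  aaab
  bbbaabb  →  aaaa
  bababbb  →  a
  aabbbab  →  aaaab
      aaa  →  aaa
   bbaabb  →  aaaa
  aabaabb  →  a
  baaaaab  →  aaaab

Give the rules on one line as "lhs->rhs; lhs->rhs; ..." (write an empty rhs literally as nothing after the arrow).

aba->b; ba->; bb->a; bbb->a

  | ababb => bbb => a
  | ababab => bbab => aab
  | bbbb => ab
  | abbab => aaab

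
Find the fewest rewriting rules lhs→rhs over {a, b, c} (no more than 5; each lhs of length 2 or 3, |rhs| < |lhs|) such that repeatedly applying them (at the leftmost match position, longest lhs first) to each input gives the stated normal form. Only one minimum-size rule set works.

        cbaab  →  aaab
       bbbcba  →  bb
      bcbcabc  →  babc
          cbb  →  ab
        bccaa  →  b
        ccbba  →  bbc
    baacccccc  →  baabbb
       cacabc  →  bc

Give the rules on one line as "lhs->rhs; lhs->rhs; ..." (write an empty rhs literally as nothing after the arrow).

bba->bc; ca->; cb->a; cc->b

  | cbaab => aaab
  | bbbcba => bbbaa => bbca => bb
  | bcbcabc => bacabc => babc
  | cbb => ab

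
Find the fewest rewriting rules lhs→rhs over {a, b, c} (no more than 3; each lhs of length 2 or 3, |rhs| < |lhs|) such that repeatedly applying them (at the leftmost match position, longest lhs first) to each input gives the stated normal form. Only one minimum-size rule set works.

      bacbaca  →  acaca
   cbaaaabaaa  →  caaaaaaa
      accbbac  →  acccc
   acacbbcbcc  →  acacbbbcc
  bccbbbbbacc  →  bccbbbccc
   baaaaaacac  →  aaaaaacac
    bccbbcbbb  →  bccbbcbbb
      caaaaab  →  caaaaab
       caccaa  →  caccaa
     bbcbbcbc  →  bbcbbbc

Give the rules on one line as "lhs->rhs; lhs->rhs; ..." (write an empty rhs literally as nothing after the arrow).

  | bacbaca => acbaca => acaca
  | cbaaaabaaa => caaaabaaa => caaaaaaa
  | accbbac => acccc
  | acacbbcbcc => acacbbbcc

ba->a; bba->c; cbc->bc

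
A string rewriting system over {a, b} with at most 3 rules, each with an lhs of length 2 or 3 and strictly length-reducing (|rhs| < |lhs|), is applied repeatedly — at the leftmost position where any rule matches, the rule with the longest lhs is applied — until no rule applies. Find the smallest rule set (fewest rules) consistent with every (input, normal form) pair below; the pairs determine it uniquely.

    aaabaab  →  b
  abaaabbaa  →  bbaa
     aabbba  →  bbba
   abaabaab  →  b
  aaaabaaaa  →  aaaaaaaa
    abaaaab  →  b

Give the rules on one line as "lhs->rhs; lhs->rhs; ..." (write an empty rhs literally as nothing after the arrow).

  | aaabaab => aaaaab => aaaab => aaab => aab => ab => b
  | abaaabbaa => aaaabbaa => aaabbaa => aabbaa => abbaa => bbaa
  | aabbba => abbba => bbba
  | abaabaab => aaabaab => aaaaab => aaaab => aaab => aab => ab => b

ab->b; aba->aa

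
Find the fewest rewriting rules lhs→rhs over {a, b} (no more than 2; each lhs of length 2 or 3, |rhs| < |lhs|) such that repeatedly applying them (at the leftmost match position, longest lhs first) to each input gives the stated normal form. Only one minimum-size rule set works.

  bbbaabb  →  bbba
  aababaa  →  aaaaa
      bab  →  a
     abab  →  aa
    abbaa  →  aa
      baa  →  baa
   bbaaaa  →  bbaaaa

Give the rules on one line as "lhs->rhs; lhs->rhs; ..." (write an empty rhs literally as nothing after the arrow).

  | bbbaabb => bbba
  | aababaa => aaaaa
  | bab => a
  | abab => aa

abb->; bab->a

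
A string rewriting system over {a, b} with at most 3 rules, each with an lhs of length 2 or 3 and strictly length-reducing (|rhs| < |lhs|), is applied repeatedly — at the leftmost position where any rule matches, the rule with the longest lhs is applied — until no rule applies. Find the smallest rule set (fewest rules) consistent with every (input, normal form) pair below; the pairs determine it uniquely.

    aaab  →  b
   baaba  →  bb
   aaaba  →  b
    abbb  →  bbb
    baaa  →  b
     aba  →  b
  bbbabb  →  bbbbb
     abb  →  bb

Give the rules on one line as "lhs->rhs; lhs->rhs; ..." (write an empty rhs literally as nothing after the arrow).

ab->b; ba->b

  | aaab => aab => ab => b
  | baaba => baba => bba => bb
  | aaaba => aaba => aba => ba => b
  | abbb => bbb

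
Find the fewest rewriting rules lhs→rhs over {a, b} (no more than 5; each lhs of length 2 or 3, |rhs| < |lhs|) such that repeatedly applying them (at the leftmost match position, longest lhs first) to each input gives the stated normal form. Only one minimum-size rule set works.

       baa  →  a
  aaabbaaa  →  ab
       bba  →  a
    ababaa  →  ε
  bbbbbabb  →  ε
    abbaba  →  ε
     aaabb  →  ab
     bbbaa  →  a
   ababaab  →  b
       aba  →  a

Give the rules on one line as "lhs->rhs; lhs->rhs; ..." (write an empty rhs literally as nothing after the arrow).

aa->; aaa->ab; ba->; bb->

  | baa => a
  | aaabbaaa => abbbaaa => abaaa => aaa => ab
  | bba => a
  | ababaa => abaa => aa => ε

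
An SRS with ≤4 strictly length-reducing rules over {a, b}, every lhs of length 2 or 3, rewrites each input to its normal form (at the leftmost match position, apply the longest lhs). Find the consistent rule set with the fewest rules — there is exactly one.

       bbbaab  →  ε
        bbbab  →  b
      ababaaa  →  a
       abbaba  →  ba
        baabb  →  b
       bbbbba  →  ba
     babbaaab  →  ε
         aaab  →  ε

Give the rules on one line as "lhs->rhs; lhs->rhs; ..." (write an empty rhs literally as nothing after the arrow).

aa->; ab->; bb->

  | bbbaab => baab => bb => ε
  | bbbab => bab => b
  | ababaaa => abaaa => aaa => a
  | abbaba => baba => ba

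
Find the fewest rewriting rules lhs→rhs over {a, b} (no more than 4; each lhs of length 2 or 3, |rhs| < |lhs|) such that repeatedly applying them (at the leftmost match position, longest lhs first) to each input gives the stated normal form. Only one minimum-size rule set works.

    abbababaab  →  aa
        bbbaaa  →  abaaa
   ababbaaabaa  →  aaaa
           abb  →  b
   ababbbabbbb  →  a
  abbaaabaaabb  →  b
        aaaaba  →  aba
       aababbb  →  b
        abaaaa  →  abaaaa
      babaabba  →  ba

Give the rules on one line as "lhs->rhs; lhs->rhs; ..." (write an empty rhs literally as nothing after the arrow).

  | abbababaab => bababaab => aabaab => abaab => abab => aa
  | bbbaaa => abaaa
  | ababbaaabaa => aabaaabaa => abaaabaa => abaabaa => ababaa => aaaa
  | abb => b

aab->ab; abb->b; bab->a; bb->a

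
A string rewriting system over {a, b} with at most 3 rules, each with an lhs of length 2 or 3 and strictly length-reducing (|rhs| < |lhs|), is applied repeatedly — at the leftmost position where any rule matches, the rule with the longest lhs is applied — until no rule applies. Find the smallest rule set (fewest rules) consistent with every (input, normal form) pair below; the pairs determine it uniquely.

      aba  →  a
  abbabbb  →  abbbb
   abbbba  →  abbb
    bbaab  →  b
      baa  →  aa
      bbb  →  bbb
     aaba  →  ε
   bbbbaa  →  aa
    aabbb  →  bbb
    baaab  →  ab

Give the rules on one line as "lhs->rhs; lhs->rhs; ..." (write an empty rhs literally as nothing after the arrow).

  | aba => a
  | abbabbb => abbbb
  | abbbba => abbb
  | bbaab => baab => aab => b

aab->b; ba->; baa->aa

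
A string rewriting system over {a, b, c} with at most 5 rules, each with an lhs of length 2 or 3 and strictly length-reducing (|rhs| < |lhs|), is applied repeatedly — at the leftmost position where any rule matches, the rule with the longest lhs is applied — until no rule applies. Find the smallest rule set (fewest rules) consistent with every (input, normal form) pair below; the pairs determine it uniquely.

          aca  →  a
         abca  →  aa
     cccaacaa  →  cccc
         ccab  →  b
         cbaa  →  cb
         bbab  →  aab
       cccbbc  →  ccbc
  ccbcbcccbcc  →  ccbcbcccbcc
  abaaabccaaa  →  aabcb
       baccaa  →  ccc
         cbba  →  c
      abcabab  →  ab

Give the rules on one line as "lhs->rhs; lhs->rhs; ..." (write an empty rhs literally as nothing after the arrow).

  | aca => a
  | abca => abb => aa
  | cccaacaa => ccbacaa => ccccaa => cccba => cccc
  | ccab => cbb => ca => b

ac->; ba->c; bb->a; ca->b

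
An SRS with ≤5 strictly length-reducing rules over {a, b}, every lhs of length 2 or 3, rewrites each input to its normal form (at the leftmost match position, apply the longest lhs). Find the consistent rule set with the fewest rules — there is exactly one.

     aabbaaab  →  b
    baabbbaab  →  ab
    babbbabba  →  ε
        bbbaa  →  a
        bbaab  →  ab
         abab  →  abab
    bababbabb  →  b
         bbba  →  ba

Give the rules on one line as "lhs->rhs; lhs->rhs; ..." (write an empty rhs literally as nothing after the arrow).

aa->; abb->ba; baa->a; bb->b

  | aabbaaab => bbaaab => baaab => aab => b
  | baabbbaab => abbbaab => babaab => baab => ab
  | babbbabba => bbababba => bababba => babbaa => bbaaa => baaa => aa => ε
  | bbbaa => bbaa => baa => a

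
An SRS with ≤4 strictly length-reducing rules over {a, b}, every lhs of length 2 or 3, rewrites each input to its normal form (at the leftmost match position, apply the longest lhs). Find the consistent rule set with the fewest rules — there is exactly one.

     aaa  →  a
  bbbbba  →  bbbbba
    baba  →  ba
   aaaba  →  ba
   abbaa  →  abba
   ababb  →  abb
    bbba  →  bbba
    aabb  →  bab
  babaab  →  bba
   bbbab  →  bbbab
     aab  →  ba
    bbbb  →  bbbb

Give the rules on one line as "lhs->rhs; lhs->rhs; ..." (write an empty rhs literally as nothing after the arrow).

aa->a; aab->ba; aba->a

  | aaa => aa => a
  | bbbbba
  | baba => ba
  | aaaba => aaba => baa => ba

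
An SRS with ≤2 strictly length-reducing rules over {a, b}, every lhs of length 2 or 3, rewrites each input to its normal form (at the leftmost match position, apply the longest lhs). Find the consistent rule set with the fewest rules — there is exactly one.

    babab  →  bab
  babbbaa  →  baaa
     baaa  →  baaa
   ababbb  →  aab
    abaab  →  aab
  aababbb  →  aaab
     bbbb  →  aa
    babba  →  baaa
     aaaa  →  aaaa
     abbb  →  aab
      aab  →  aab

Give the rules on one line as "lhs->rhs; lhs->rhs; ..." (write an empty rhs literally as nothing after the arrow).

aba->a; bb->a

  | babab => bab
  | babbbaa => baabaa => baaa
  | baaa
  | ababbb => abbb => aab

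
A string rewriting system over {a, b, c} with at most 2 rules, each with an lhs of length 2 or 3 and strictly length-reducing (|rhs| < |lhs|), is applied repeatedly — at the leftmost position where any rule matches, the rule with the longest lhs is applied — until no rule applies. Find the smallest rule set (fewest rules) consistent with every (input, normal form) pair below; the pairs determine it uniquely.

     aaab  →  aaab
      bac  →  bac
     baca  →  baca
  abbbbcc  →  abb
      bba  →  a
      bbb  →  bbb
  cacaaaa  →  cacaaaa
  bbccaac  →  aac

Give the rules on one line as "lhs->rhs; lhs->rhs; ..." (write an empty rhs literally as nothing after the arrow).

  | aaab
  | bac
  | baca
  | abbbbcc => abbbc => abb

bba->a; bc->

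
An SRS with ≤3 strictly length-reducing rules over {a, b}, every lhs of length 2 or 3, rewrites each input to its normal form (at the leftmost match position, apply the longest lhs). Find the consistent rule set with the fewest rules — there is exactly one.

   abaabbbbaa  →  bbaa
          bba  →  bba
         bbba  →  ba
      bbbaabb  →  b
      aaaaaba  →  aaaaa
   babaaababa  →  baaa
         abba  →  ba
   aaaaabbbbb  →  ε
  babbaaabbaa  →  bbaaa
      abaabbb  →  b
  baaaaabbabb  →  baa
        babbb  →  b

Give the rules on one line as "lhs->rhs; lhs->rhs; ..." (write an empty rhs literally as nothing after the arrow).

  | abaabbbbaa => aabbbbaa => abbbaa => bbaa
  | bba
  | bbba => ba
  | bbbaabb => baabb => bab => b

ab->; bbb->b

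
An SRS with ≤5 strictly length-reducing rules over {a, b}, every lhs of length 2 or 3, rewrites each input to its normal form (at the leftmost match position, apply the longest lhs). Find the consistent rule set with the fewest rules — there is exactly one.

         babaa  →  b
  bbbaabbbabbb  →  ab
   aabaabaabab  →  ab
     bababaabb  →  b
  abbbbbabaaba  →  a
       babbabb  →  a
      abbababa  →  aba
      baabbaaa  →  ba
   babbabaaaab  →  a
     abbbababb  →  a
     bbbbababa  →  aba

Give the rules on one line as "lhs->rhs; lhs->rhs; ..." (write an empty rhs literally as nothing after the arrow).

aa->a; baa->b; bab->b; bb->

  | babaa => baa => b
  | bbbaabbbabbb => baabbbabbb => bbbbabbb => bbabbb => abbb => ab
  | aabaabaabab => abaabaabab => abbaabab => aaabab => aabab => abab => ab
  | bababaabb => babaabb => baabb => bbb => b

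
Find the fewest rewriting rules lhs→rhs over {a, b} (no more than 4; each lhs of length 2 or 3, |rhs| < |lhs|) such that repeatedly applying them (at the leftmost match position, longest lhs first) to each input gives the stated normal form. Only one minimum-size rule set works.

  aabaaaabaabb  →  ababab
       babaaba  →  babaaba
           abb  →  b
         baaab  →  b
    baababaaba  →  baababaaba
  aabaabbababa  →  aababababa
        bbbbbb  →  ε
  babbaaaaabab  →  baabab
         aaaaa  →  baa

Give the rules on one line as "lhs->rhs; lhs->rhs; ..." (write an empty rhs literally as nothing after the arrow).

aaa->b; abb->b; bb->

  | aabaaaabaabb => aabbabaabb => ababaabb => ababab
  | babaaba
  | abb => b
  | baaab => bbb => b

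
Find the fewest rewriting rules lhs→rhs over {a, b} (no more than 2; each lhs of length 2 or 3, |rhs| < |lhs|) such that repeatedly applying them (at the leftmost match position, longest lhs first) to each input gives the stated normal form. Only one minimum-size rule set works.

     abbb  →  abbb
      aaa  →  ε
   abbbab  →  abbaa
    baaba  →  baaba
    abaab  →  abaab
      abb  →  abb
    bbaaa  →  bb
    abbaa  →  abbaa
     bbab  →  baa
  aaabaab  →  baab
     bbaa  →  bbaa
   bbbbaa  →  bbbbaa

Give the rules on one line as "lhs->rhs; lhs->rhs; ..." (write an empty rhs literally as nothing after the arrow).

aaa->; bab->aa

  | abbb
  | aaa => ε
  | abbbab => abbaa
  | baaba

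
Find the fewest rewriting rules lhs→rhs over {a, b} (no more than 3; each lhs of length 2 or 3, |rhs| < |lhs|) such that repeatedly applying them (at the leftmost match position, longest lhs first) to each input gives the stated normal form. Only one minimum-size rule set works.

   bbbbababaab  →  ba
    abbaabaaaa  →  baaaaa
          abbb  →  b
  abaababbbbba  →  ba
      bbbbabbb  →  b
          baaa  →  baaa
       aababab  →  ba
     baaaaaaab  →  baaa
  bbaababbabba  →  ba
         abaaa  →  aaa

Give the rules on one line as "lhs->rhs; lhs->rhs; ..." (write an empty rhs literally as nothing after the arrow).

aab->ba; ab->; bb->b

  | bbbbababaab => bbbababaab => bbababaab => bababaab => babaab => baab => bba => ba
  | abbaabaaaa => baabaaaa => bbaaaaa => baaaaa
  | abbb => bb => b
  | abaababbbbba => aababbbbba => baabbbbba => bbabbbba => babbbba => bbbba => bbba => bba => ba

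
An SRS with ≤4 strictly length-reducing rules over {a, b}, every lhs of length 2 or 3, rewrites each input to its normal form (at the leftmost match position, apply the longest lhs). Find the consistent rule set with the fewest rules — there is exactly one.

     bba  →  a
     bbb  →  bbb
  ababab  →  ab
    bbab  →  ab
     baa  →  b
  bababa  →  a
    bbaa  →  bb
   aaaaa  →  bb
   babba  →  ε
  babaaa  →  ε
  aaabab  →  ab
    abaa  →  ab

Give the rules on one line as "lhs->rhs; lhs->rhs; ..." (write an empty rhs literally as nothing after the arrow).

  | bba => ba => a
  | bbb
  | ababab => aabab => bab => ab
  | bbab => bab => ab

aa->; aaa->bb; ba->a; baa->b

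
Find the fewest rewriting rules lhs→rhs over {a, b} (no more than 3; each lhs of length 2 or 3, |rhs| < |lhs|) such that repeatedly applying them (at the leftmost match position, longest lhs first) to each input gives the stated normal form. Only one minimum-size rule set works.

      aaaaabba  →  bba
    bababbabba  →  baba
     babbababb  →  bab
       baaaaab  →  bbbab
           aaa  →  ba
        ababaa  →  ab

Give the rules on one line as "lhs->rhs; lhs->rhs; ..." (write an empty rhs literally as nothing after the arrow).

aa->b; abb->

  | aaaaabba => baaabba => bbabba => bba
  | bababbabba => bababba => baba
  | babbababb => bababb => bab
  | baaaaab => bbaaab => bbbab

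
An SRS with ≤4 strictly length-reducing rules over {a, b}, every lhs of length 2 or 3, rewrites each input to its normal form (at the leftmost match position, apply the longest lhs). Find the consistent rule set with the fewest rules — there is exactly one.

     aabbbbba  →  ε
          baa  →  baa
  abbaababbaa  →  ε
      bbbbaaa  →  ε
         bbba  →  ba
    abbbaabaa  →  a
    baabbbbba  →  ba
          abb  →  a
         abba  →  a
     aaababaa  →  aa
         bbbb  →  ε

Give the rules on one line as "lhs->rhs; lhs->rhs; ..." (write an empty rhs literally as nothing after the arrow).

aab->; aba->; bb->; bba->bb

  | aabbbbba => bbbba => bba => bb => ε
  | baa
  | abbaababbaa => abbababbaa => abbbabbaa => ababbaa => bbaa => bba => bb => ε
  | bbbbaaa => bbaaa => bbaa => bba => bb => ε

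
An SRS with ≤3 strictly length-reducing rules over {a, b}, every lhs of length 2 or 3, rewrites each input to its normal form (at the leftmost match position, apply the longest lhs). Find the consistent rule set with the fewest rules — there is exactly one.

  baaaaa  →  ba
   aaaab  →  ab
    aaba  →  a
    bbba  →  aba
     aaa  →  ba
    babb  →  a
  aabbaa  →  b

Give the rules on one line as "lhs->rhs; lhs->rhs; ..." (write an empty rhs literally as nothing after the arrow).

  | baaaaa => bbaaa => aaa => ba
  | aaaab => baab => bbb => ab
  | aaba => bba => a
  | bbba => aba

aa->b; bb->a; bba->a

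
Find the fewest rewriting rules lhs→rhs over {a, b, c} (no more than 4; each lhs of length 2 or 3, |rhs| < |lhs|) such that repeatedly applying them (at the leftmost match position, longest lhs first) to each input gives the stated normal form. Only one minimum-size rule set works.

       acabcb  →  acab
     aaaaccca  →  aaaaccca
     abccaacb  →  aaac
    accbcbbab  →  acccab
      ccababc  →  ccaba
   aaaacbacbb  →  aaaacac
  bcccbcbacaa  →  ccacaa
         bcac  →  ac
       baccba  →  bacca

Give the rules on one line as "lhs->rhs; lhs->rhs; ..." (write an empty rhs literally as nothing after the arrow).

bc->; bcc->; cb->c

  | acabcb => acab
  | aaaaccca
  | abccaacb => aaacb => aaac
  | accbcbbab => acccbbab => acccbab => acccab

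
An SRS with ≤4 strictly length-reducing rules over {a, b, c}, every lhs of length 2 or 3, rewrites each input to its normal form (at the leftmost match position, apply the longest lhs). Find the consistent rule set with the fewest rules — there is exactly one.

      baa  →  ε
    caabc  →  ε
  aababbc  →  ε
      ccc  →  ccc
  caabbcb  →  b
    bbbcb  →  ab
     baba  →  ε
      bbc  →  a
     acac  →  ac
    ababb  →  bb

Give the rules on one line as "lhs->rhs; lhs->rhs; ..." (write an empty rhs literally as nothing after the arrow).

  | baa => aa => ε
  | caabc => abc => aa => ε
  | aababbc => babbc => abbc => aba => aa => ε
  | ccc

aa->; ba->a; bc->a; ca->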